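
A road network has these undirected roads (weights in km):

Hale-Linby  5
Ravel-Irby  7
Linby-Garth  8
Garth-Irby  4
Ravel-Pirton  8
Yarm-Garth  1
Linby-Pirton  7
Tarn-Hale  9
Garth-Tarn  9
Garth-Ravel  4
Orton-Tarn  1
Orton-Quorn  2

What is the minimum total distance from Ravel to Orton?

14 km

Shortest distances from Ravel:
Ravel: 0
Garth: 4  (via Ravel)
Yarm: 5  (via Garth)
Irby: 7  (via Ravel)
Pirton: 8  (via Ravel)
Linby: 12  (via Garth)
Tarn: 13  (via Garth)
Orton: 14  (via Tarn)
Shortest route: Ravel → Garth → Tarn → Orton = 14 km.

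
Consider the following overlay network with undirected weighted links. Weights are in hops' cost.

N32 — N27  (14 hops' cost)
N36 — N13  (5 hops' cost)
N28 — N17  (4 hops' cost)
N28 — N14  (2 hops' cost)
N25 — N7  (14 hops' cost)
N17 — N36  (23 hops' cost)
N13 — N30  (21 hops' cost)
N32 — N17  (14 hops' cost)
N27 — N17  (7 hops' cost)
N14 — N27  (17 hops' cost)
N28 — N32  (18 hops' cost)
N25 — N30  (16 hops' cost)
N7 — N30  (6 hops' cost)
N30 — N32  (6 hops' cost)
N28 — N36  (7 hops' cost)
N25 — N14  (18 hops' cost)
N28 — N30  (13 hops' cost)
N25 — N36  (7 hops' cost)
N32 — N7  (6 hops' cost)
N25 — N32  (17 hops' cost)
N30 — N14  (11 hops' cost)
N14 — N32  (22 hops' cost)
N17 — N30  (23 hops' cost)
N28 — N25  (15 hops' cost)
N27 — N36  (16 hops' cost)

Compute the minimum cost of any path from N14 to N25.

16 hops' cost

Candidate routes:
N14–N28–N25: 2+15 = 17
N14–N25: 18 = 18
N14–N28–N36–N25: 2+7+7 = 16
Cheapest is N14–N28–N36–N25 at 16 hops' cost.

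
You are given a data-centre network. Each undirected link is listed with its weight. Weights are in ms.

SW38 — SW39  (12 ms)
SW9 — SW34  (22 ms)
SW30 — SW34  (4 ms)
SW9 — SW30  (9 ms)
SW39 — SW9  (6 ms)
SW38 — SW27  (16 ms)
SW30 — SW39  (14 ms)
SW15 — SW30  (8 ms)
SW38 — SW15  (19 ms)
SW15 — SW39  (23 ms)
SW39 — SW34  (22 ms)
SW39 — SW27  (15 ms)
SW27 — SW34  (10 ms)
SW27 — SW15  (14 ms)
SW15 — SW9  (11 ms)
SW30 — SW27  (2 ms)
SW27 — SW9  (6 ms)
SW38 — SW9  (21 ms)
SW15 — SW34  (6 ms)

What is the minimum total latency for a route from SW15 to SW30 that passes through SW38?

37 ms

Shortest SW15→SW38: SW15 → SW38 = 19
Best SW38 to SW30: SW38 → SW27 → SW30 costing 18
Total via SW38: 19 + 18 = 37 ms.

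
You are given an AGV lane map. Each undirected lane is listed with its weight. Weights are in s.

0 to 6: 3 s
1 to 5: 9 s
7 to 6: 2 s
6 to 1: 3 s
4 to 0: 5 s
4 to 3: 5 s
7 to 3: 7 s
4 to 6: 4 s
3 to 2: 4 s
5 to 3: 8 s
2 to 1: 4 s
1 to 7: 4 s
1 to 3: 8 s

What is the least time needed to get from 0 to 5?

Candidate routes:
0 - 6 - 7 - 1 - 5: 3+2+4+9 = 18
0 - 6 - 1 - 5: 3+3+9 = 15
The minimum is 15 s via 0 - 6 - 1 - 5.

15 s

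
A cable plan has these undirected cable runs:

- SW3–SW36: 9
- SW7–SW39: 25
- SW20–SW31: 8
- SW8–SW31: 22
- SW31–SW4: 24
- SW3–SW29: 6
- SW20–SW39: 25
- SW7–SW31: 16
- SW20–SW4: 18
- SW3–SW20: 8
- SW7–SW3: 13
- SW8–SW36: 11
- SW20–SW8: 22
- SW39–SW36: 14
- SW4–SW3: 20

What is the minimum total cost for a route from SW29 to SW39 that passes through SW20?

Best SW29 to SW20: SW29–SW3–SW20 costing 14
Best SW20 to SW39: SW20–SW39 costing 25
Total via SW20: 14 + 25 = 39.

39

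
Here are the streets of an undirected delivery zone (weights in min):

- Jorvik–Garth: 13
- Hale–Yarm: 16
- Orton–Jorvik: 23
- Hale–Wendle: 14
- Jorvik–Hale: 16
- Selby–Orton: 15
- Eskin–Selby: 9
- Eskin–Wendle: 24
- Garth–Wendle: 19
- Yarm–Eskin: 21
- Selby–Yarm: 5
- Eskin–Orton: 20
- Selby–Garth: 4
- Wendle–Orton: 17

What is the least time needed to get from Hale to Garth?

25 min

Settle nodes by increasing distance from Hale:
Hale: 0
Wendle: 14  (via Hale)
Yarm: 16  (via Hale)
Jorvik: 16  (via Hale)
Selby: 21  (via Yarm)
Garth: 25  (via Selby)
Shortest route: Hale → Yarm → Selby → Garth = 25 min.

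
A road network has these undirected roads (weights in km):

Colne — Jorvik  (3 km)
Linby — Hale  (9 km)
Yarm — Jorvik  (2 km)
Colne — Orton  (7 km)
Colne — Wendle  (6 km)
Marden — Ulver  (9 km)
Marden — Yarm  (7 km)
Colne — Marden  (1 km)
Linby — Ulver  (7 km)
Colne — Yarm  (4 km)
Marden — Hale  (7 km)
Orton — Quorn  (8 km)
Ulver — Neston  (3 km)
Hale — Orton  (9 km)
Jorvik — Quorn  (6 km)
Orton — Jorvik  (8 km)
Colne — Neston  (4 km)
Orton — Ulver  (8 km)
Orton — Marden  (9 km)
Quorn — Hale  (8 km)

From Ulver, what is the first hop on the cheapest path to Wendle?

Neston

Candidate routes:
Ulver - Neston - Colne - Wendle: 3+4+6 = 13
Ulver - Marden - Colne - Wendle: 9+1+6 = 16
Ulver - Orton - Colne - Wendle: 8+7+6 = 21
Cheapest is Ulver - Neston - Colne - Wendle at 13 km.
So from Ulver the first move is to Neston.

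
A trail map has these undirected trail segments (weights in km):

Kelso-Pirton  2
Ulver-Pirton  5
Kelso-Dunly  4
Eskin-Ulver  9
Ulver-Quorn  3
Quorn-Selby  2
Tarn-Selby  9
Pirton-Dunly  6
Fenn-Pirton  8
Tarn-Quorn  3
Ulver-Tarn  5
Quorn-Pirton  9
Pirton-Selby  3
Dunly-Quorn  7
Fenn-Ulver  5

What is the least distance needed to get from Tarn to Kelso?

Candidate routes:
Tarn → Quorn → Selby → Pirton → Kelso: 3+2+3+2 = 10
Tarn → Ulver → Pirton → Kelso: 5+5+2 = 12
Tarn → Quorn → Ulver → Pirton → Kelso: 3+3+5+2 = 13
The minimum is 10 km via Tarn → Quorn → Selby → Pirton → Kelso.

10 km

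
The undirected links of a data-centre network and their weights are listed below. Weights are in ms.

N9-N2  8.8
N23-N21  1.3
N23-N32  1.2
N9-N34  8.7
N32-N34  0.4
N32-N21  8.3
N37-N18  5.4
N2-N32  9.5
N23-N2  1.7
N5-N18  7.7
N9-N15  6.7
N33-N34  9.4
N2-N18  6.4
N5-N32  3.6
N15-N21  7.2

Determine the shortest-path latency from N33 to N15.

Enumerating some paths:
N33 - N34 - N32 - N23 - N21 - N15: 9.4+0.4+1.2+1.3+7.2 = 19.5
N33 - N34 - N9 - N15: 9.4+8.7+6.7 = 24.8
The minimum is 19.5 ms via N33 - N34 - N32 - N23 - N21 - N15.

19.5 ms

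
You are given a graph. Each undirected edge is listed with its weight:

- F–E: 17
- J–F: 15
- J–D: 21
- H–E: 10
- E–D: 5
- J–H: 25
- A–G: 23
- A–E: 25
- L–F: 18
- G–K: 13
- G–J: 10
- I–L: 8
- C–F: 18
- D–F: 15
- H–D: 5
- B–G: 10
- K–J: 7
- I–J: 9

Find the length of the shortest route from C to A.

60

Shortest distances from C:
C: 0
F: 18  (via C)
D: 33  (via F)
J: 33  (via F)
E: 35  (via F)
L: 36  (via F)
H: 38  (via D)
K: 40  (via J)
I: 42  (via J)
G: 43  (via J)
B: 53  (via G)
A: 60  (via E)
Shortest route: C → F → E → A = 60.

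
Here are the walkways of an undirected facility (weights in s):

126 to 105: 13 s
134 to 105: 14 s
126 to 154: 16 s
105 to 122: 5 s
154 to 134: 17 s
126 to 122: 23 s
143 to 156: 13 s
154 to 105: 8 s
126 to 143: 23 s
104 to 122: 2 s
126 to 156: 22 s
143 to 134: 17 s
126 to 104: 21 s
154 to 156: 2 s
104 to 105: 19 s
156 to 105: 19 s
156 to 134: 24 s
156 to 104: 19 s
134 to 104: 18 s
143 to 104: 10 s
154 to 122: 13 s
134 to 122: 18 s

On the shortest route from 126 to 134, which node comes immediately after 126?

105

Candidate routes:
126 - 154 - 134: 16+17 = 33
126 - 105 - 134: 13+14 = 27
The minimum is 27 s via 126 - 105 - 134.
So from 126 the first move is to 105.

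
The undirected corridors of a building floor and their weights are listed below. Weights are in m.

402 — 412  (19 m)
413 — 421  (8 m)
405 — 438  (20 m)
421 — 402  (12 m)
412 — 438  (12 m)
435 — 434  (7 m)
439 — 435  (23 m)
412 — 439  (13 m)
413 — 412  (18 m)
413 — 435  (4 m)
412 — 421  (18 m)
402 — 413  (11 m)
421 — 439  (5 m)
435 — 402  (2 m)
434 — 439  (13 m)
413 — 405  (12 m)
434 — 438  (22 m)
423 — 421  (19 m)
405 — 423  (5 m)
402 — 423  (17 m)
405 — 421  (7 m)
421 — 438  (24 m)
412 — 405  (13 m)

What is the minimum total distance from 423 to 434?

26 m

Candidate routes:
423 → 405 → 413 → 435 → 434: 5+12+4+7 = 28
423 → 405 → 421 → 439 → 434: 5+7+5+13 = 30
423 → 402 → 435 → 434: 17+2+7 = 26
423 → 405 → 421 → 413 → 435 → 434: 5+7+8+4+7 = 31
The minimum is 26 m via 423 → 402 → 435 → 434.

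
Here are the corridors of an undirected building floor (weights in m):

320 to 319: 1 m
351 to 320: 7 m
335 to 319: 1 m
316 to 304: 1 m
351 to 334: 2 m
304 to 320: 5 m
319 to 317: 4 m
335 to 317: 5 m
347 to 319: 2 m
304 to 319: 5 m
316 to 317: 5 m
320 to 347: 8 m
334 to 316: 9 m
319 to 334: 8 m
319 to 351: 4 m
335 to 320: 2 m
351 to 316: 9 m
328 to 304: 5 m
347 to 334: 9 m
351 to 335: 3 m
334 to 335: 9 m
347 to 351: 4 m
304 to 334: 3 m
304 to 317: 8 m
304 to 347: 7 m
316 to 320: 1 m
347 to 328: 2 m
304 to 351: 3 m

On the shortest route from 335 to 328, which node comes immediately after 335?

319

Candidate routes:
335 - 320 - 319 - 347 - 328: 2+1+2+2 = 7
335 - 319 - 347 - 328: 1+2+2 = 5
335 - 320 - 316 - 304 - 328: 2+1+1+5 = 9
Cheapest is 335 - 319 - 347 - 328 at 5 m.
So from 335 the first move is to 319.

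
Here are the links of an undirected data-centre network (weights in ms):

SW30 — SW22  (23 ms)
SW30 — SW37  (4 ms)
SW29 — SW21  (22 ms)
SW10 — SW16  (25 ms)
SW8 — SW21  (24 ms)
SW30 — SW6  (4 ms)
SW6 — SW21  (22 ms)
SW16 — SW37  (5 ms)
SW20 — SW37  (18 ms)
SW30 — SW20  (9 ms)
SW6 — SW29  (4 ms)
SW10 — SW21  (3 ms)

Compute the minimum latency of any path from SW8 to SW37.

54 ms

Candidate routes:
SW8–SW21–SW6–SW30–SW37: 24+22+4+4 = 54
SW8–SW21–SW10–SW16–SW37: 24+3+25+5 = 57
The minimum is 54 ms via SW8–SW21–SW6–SW30–SW37.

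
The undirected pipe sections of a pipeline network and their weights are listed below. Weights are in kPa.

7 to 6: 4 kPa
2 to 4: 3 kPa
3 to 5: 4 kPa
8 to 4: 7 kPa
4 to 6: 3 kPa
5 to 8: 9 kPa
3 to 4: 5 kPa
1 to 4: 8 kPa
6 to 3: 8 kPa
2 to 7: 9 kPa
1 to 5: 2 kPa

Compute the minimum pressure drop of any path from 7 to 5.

16 kPa

Candidate routes:
7 - 6 - 3 - 5: 4+8+4 = 16
7 - 6 - 4 - 1 - 5: 4+3+8+2 = 17
7 - 2 - 4 - 3 - 5: 9+3+5+4 = 21
Cheapest is 7 - 6 - 3 - 5 at 16 kPa.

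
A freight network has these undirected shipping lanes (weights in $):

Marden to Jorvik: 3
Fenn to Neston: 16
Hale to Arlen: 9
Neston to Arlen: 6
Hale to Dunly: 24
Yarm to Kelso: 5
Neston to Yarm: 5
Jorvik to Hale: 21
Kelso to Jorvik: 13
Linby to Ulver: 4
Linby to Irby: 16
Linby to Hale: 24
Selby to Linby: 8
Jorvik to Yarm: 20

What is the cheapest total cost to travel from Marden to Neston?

Shortest distances from Marden:
Marden: 0
Jorvik: 3  (via Marden)
Kelso: 16  (via Jorvik)
Yarm: 21  (via Kelso)
Hale: 24  (via Jorvik)
Neston: 26  (via Yarm)
Shortest route: Marden–Jorvik–Kelso–Yarm–Neston = $26.

$26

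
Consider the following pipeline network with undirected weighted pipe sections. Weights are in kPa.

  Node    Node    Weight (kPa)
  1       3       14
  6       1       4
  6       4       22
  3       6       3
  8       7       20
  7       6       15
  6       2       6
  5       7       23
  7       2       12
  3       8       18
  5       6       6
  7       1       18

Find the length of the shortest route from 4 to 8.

43 kPa

Candidate routes:
4–6–3–8: 22+3+18 = 43
4–6–1–3–8: 22+4+14+18 = 58
4–6–7–8: 22+15+20 = 57
Cheapest is 4–6–3–8 at 43 kPa.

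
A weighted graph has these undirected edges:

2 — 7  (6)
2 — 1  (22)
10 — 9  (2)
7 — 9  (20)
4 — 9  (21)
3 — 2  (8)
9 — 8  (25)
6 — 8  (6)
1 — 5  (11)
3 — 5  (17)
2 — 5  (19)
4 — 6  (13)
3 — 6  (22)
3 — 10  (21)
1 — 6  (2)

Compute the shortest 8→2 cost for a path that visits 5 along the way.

38

Best 8 to 5: 8–6–1–5 costing 19
Best 5 to 2: 5–2 costing 19
Total via 5: 19 + 19 = 38.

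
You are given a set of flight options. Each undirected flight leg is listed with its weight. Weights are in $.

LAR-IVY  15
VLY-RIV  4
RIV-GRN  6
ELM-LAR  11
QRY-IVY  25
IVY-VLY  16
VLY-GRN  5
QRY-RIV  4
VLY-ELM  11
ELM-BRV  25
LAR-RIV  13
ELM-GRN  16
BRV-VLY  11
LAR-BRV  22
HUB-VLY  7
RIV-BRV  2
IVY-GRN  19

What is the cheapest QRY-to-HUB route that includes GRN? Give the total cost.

Shortest QRY→GRN: QRY–RIV–GRN = 10
Shortest GRN→HUB: GRN–VLY–HUB = 12
Total via GRN: 10 + 12 = $22.

$22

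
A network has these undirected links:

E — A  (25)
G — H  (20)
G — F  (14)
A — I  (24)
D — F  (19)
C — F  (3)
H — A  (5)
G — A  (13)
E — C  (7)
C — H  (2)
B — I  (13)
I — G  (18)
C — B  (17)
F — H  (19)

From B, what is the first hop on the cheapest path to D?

Enumerating some paths:
B → C → H → F → D: 17+2+19+19 = 57
B → C → F → D: 17+3+19 = 39
B → I → G → F → D: 13+18+14+19 = 64
The minimum is 39 via B → C → F → D.
So from B the first move is to C.

C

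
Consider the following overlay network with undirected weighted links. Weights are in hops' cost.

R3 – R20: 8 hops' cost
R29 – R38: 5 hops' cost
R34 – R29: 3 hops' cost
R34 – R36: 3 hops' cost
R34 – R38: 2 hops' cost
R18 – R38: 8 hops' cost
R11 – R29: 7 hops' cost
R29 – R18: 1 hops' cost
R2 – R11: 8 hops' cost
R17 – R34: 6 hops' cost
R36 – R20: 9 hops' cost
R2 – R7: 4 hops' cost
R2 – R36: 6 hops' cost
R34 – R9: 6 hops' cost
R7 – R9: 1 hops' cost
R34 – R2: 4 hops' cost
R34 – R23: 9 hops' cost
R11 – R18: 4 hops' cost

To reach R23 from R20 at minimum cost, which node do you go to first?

Enumerating some paths:
R20–R36–R2–R34–R23: 9+6+4+9 = 28
R20–R36–R34–R23: 9+3+9 = 21
Cheapest is R20–R36–R34–R23 at 21 hops' cost.
So from R20 the first move is to R36.

R36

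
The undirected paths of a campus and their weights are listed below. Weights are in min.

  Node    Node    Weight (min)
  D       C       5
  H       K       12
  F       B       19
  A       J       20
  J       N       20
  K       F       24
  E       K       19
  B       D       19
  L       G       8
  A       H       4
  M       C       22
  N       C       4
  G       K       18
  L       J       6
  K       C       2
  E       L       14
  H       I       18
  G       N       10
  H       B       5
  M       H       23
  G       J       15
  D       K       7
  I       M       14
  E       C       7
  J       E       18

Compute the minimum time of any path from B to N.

Enumerating some paths:
B–D–K–C–N: 19+7+2+4 = 32
B–H–K–C–N: 5+12+2+4 = 23
B–D–C–N: 19+5+4 = 28
The minimum is 23 min via B–H–K–C–N.

23 min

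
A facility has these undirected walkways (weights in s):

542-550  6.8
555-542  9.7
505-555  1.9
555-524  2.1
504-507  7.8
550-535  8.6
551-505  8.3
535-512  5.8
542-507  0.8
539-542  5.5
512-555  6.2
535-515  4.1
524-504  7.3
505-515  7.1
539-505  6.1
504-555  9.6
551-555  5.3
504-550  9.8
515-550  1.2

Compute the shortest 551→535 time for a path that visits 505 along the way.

18.4 s

Best 551 to 505: 551–555–505 costing 7.2
Best 505 to 535: 505–515–535 costing 11.2
Total via 505: 7.2 + 11.2 = 18.4 s.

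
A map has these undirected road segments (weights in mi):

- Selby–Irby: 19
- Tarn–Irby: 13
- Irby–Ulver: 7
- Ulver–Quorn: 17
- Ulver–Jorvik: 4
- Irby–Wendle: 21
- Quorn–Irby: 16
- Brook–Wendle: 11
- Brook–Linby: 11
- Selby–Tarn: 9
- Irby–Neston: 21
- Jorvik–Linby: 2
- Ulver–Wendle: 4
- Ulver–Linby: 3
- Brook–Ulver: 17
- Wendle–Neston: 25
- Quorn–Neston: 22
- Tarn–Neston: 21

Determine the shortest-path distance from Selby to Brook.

Candidate routes:
Selby–Irby–Ulver–Wendle–Brook: 19+7+4+11 = 41
Selby–Tarn–Irby–Ulver–Linby–Brook: 9+13+7+3+11 = 43
Selby–Irby–Ulver–Linby–Brook: 19+7+3+11 = 40
Cheapest is Selby–Irby–Ulver–Linby–Brook at 40 mi.

40 mi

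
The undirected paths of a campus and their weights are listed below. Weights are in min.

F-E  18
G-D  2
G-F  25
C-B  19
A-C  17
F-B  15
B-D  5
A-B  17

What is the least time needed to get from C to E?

Settle nodes by increasing distance from C:
C: 0
A: 17  (via C)
B: 19  (via C)
D: 24  (via B)
G: 26  (via D)
F: 34  (via B)
E: 52  (via F)
Shortest route: C–B–F–E = 52 min.

52 min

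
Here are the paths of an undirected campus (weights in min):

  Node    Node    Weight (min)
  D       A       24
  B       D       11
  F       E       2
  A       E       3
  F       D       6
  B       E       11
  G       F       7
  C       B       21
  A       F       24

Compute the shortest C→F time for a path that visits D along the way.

Shortest C→D: C–B–D = 32
Best D to F: D–F costing 6
Total via D: 32 + 6 = 38 min.

38 min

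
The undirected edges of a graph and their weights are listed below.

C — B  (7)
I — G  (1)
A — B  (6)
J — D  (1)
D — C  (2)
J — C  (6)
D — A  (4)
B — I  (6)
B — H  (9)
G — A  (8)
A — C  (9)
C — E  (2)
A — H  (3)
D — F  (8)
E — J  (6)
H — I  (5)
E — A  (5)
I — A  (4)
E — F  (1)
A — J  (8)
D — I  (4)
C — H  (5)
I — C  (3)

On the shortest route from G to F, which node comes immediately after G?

I

Candidate routes:
G–I–D–C–E–F: 1+4+2+2+1 = 10
G–I–A–E–F: 1+4+5+1 = 11
G–I–C–E–F: 1+3+2+1 = 7
The minimum is 7 via G–I–C–E–F.
So from G the first move is to I.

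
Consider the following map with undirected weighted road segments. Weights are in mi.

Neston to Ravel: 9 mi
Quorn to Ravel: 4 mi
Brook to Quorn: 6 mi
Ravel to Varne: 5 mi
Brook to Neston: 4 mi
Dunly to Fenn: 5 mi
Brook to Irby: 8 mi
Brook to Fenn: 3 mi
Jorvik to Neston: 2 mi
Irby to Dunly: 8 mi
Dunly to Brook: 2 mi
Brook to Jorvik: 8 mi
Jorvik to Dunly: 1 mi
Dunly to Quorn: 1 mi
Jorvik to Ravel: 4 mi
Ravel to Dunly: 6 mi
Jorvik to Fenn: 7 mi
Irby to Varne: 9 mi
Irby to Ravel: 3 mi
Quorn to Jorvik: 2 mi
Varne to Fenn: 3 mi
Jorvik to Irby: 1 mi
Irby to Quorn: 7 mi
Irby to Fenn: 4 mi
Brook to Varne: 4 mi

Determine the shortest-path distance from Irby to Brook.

4 mi

Enumerating some paths:
Irby–Jorvik–Dunly–Brook: 1+1+2 = 4
Irby–Jorvik–Neston–Brook: 1+2+4 = 7
Irby–Fenn–Brook: 4+3 = 7
Irby–Jorvik–Quorn–Dunly–Brook: 1+2+1+2 = 6
Cheapest is Irby–Jorvik–Dunly–Brook at 4 mi.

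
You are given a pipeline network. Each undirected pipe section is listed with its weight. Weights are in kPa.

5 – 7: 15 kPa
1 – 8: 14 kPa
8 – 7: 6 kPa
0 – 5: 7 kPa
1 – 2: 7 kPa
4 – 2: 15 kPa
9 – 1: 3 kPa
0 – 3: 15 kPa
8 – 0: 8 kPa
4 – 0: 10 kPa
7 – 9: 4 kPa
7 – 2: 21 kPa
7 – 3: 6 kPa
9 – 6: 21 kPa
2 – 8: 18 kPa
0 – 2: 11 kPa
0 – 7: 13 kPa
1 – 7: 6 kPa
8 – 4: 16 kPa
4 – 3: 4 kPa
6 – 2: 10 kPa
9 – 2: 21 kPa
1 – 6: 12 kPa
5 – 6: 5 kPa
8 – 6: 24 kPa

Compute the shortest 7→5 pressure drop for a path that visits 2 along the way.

28 kPa

Best 7 to 2: 7–1–2 costing 13
Best 2 to 5: 2–6–5 costing 15
Total via 2: 13 + 15 = 28 kPa.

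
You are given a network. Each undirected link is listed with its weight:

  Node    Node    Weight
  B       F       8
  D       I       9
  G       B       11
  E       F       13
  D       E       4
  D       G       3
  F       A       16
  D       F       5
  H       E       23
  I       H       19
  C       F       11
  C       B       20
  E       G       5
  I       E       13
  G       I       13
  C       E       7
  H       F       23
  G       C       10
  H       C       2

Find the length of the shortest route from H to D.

Candidate routes:
H → C → E → G → D: 2+7+5+3 = 17
H → C → G → D: 2+10+3 = 15
H → C → E → D: 2+7+4 = 13
The minimum is 13 via H → C → E → D.

13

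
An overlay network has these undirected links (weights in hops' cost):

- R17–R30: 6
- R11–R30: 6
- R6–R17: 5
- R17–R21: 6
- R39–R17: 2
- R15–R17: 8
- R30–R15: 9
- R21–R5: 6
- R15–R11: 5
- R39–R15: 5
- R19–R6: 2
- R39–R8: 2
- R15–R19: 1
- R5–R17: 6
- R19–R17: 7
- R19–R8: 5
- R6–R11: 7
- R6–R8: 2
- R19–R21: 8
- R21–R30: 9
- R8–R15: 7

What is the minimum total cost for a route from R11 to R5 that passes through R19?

19 hops' cost

Best R11 to R19: R11–R15–R19 costing 6
Shortest R19→R5: R19–R17–R5 = 13
Total via R19: 6 + 13 = 19 hops' cost.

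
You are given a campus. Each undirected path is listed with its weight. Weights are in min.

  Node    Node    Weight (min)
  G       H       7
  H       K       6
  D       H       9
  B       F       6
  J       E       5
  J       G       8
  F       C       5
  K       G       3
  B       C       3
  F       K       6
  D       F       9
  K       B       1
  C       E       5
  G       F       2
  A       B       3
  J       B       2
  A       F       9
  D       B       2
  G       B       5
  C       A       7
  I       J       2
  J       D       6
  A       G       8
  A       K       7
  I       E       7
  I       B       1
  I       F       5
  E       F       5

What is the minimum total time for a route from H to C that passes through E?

Best H to E: H–G–F–E costing 14
Best E to C: E–C costing 5
Total via E: 14 + 5 = 19 min.

19 min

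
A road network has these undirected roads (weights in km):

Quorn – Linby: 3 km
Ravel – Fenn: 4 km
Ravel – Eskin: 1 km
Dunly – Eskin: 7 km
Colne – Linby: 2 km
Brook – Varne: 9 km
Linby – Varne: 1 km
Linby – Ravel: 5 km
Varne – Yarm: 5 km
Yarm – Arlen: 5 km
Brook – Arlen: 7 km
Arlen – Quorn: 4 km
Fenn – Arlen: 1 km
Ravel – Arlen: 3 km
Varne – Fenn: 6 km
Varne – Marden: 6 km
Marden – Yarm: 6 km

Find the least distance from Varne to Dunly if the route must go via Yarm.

21 km

Shortest Varne→Yarm: Varne–Yarm = 5
Shortest Yarm→Dunly: Yarm–Arlen–Ravel–Eskin–Dunly = 16
Total via Yarm: 5 + 16 = 21 km.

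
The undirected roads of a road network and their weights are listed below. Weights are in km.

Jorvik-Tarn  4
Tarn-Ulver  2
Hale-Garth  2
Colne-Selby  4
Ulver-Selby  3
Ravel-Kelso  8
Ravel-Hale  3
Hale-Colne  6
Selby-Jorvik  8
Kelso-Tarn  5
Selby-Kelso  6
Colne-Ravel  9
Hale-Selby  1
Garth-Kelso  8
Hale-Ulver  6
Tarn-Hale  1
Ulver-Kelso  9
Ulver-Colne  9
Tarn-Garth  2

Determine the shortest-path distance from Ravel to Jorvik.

Running Dijkstra from Ravel:
Ravel: 0
Hale: 3  (via Ravel)
Tarn: 4  (via Hale)
Selby: 4  (via Hale)
Garth: 5  (via Hale)
Ulver: 6  (via Tarn)
Colne: 8  (via Selby)
Kelso: 8  (via Ravel)
Jorvik: 8  (via Tarn)
Shortest route: Ravel → Hale → Tarn → Jorvik = 8 km.

8 km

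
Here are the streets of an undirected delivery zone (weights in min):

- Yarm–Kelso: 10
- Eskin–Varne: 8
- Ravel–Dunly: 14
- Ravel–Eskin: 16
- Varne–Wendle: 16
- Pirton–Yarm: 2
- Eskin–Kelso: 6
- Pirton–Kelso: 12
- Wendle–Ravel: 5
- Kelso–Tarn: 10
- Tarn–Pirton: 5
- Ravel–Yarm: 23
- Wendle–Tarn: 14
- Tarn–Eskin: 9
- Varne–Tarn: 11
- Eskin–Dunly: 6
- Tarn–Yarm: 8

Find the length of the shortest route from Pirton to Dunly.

20 min

Shortest distances from Pirton:
Pirton: 0
Yarm: 2  (via Pirton)
Tarn: 5  (via Pirton)
Kelso: 12  (via Pirton)
Eskin: 14  (via Tarn)
Varne: 16  (via Tarn)
Wendle: 19  (via Tarn)
Dunly: 20  (via Eskin)
Shortest route: Pirton → Tarn → Eskin → Dunly = 20 min.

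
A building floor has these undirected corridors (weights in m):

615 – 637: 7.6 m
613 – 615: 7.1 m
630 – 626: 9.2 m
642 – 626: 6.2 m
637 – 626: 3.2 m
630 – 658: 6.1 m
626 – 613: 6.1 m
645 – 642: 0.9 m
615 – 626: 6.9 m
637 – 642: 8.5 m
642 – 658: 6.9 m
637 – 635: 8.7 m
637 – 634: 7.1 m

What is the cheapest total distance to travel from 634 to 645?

Settle nodes by increasing distance from 634:
634: 0
637: 7.1  (via 634)
626: 10.3  (via 637)
615: 14.7  (via 637)
642: 15.6  (via 637)
635: 15.8  (via 637)
613: 16.4  (via 626)
645: 16.5  (via 642)
Shortest route: 634 → 637 → 642 → 645 = 16.5 m.

16.5 m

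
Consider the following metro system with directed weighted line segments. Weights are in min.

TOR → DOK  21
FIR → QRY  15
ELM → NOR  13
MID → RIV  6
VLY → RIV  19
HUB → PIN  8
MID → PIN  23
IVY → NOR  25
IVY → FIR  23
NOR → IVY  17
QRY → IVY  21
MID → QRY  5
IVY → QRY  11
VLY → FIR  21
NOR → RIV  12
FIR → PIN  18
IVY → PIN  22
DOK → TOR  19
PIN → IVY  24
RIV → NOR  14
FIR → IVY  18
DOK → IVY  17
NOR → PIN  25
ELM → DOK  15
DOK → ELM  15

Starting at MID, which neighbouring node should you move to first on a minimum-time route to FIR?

QRY

Candidate routes:
MID - QRY - IVY - FIR: 5+21+23 = 49
MID - RIV - NOR - IVY - FIR: 6+14+17+23 = 60
Cheapest is MID - QRY - IVY - FIR at 49 min.
So from MID the first move is to QRY.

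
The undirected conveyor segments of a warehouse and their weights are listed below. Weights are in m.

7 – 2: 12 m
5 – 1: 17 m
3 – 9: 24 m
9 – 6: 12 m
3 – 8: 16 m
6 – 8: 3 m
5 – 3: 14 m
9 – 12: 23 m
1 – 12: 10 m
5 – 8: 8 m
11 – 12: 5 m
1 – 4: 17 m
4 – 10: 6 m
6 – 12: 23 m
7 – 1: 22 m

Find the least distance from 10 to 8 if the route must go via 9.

Best 10 to 9: 10 → 4 → 1 → 12 → 9 costing 56
Shortest 9→8: 9 → 6 → 8 = 15
Total via 9: 56 + 15 = 71 m.

71 m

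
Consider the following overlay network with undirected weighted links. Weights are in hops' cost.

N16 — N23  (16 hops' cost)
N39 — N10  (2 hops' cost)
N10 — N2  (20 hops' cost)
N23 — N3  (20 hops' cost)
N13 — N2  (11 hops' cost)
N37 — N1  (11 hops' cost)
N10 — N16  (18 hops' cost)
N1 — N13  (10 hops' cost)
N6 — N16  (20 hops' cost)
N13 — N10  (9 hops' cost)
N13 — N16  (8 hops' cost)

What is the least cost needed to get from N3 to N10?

Candidate routes:
N3 → N23 → N16 → N13 → N2 → N10: 20+16+8+11+20 = 75
N3 → N23 → N16 → N10: 20+16+18 = 54
N3 → N23 → N16 → N13 → N10: 20+16+8+9 = 53
The minimum is 53 hops' cost via N3 → N23 → N16 → N13 → N10.

53 hops' cost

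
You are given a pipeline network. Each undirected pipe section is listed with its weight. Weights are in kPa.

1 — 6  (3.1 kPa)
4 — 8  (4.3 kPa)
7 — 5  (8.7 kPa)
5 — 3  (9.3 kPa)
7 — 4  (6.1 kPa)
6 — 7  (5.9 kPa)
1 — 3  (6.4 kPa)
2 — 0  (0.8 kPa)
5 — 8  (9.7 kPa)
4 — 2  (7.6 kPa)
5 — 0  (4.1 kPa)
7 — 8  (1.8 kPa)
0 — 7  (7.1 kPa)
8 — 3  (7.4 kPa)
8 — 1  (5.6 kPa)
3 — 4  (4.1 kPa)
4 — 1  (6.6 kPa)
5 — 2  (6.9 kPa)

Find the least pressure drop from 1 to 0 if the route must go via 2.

Best 1 to 2: 1 → 4 → 2 costing 14.2
Shortest 2→0: 2 → 0 = 0.8
Total via 2: 14.2 + 0.8 = 15 kPa.

15 kPa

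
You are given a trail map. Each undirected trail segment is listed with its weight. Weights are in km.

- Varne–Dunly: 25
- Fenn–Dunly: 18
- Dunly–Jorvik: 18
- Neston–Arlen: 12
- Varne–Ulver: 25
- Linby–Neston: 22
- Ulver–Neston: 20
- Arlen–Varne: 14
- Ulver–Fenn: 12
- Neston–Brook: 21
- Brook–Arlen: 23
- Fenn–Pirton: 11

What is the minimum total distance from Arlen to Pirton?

Candidate routes:
Arlen → Brook → Neston → Ulver → Fenn → Pirton: 23+21+20+12+11 = 87
Arlen → Varne → Dunly → Fenn → Pirton: 14+25+18+11 = 68
Arlen → Varne → Ulver → Fenn → Pirton: 14+25+12+11 = 62
Arlen → Neston → Ulver → Fenn → Pirton: 12+20+12+11 = 55
Cheapest is Arlen → Neston → Ulver → Fenn → Pirton at 55 km.

55 km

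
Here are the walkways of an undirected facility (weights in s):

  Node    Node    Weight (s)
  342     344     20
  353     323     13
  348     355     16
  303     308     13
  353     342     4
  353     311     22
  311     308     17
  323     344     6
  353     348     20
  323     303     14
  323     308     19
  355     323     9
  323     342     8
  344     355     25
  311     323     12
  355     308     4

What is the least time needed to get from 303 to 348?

33 s

Candidate routes:
303 - 323 - 353 - 348: 14+13+20 = 47
303 - 323 - 342 - 353 - 348: 14+8+4+20 = 46
303 - 308 - 355 - 348: 13+4+16 = 33
303 - 323 - 355 - 348: 14+9+16 = 39
The minimum is 33 s via 303 - 308 - 355 - 348.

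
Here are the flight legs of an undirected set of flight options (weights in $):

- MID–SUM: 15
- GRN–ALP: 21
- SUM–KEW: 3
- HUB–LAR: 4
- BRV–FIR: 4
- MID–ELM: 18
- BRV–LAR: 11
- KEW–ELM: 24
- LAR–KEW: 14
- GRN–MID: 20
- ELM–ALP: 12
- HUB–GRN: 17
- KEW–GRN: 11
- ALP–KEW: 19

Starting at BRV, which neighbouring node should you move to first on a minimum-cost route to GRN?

LAR

Candidate routes:
BRV → LAR → HUB → GRN: 11+4+17 = 32
BRV → LAR → KEW → GRN: 11+14+11 = 36
Cheapest is BRV → LAR → HUB → GRN at $32.
So from BRV the first move is to LAR.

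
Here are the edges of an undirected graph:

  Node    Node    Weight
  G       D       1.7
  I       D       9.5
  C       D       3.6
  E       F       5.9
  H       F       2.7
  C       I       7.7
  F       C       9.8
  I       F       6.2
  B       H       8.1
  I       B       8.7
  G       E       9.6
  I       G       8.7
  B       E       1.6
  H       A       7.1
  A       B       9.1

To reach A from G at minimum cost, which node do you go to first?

Enumerating some paths:
G - E - B - A: 9.6+1.6+9.1 = 20.3
G - D - C - F - H - A: 1.7+3.6+9.8+2.7+7.1 = 24.9
G - E - F - H - A: 9.6+5.9+2.7+7.1 = 25.3
G - I - F - H - A: 8.7+6.2+2.7+7.1 = 24.7
Cheapest is G - E - B - A at 20.3.
So from G the first move is to E.

E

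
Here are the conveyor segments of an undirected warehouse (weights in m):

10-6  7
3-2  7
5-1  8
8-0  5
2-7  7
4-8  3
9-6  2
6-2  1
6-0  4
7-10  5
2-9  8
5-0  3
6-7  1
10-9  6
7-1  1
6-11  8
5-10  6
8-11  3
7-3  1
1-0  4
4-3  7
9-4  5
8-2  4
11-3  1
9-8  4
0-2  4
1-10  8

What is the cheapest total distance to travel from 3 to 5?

9 m

Settle nodes by increasing distance from 3:
3: 0
7: 1  (via 3)
11: 1  (via 3)
1: 2  (via 7)
6: 2  (via 7)
2: 3  (via 6)
8: 4  (via 11)
9: 4  (via 6)
0: 6  (via 1)
10: 6  (via 7)
4: 7  (via 3)
5: 9  (via 0)
Shortest route: 3–7–1–0–5 = 9 m.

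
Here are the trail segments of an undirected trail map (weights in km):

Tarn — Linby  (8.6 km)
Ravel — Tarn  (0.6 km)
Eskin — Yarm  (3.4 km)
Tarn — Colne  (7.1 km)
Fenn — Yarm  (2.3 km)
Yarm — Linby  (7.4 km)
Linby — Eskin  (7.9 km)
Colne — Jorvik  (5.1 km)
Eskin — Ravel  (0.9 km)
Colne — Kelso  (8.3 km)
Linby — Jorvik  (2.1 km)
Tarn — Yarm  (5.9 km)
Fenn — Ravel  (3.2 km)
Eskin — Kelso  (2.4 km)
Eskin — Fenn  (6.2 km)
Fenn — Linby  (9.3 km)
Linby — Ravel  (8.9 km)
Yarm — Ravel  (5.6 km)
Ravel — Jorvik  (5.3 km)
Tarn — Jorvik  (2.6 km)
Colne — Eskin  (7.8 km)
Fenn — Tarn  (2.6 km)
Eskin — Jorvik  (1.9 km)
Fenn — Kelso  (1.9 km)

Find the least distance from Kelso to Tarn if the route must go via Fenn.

Shortest Kelso→Fenn: Kelso–Fenn = 1.9
Shortest Fenn→Tarn: Fenn–Tarn = 2.6
Total via Fenn: 1.9 + 2.6 = 4.5 km.

4.5 km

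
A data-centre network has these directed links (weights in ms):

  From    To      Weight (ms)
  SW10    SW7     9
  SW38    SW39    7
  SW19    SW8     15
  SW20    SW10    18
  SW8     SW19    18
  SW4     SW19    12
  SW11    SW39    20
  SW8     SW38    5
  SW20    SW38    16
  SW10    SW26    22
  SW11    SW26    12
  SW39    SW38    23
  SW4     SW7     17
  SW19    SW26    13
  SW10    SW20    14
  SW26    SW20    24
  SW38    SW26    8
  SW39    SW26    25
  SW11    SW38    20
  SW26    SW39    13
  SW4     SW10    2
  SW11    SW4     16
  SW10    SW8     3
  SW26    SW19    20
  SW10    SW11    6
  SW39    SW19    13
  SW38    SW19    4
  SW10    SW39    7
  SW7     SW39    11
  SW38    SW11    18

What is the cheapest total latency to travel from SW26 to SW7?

Compare a few routes:
SW26–SW39–SW38–SW11–SW4–SW10–SW7: 13+23+18+16+2+9 = 81
SW26–SW20–SW10–SW7: 24+18+9 = 51
SW26–SW20–SW38–SW11–SW4–SW10–SW7: 24+16+18+16+2+9 = 85
SW26–SW20–SW10–SW11–SW4–SW7: 24+18+6+16+17 = 81
The minimum is 51 ms via SW26–SW20–SW10–SW7.

51 ms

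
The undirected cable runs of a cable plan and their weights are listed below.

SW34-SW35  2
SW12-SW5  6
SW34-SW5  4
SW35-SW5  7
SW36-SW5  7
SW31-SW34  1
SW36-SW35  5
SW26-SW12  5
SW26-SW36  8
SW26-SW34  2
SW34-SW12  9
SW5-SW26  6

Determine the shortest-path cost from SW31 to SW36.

8

Enumerating some paths:
SW31 → SW34 → SW26 → SW36: 1+2+8 = 11
SW31 → SW34 → SW5 → SW36: 1+4+7 = 12
SW31 → SW34 → SW35 → SW36: 1+2+5 = 8
The minimum is 8 via SW31 → SW34 → SW35 → SW36.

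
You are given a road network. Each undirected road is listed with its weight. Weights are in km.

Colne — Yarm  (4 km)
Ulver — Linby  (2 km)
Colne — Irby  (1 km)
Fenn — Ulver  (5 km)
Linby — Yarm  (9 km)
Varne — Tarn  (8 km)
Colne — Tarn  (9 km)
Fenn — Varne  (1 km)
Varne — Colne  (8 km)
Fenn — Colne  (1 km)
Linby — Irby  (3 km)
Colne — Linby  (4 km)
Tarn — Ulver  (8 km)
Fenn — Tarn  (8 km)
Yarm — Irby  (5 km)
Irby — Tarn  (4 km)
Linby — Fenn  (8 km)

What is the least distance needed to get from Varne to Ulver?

6 km

Candidate routes:
Varne - Fenn - Colne - Linby - Ulver: 1+1+4+2 = 8
Varne - Fenn - Ulver: 1+5 = 6
Varne - Fenn - Linby - Ulver: 1+8+2 = 11
Varne - Fenn - Colne - Irby - Linby - Ulver: 1+1+1+3+2 = 8
Cheapest is Varne - Fenn - Ulver at 6 km.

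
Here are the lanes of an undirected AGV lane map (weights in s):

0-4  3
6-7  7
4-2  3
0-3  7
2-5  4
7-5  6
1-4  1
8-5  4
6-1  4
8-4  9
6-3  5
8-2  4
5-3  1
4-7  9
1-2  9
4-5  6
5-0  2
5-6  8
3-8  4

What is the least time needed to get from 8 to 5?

4 s

Running Dijkstra from 8:
8: 0
2: 4  (via 8)
3: 4  (via 8)
5: 4  (via 8)
Shortest route: 8–5 = 4 s.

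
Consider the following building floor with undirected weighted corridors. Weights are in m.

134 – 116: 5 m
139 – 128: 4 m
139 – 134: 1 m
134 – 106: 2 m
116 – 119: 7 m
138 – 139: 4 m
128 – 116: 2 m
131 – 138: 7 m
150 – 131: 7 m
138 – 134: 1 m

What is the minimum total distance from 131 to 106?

10 m

Running Dijkstra from 131:
131: 0
150: 7  (via 131)
138: 7  (via 131)
134: 8  (via 138)
139: 9  (via 134)
106: 10  (via 134)
Shortest route: 131–138–134–106 = 10 m.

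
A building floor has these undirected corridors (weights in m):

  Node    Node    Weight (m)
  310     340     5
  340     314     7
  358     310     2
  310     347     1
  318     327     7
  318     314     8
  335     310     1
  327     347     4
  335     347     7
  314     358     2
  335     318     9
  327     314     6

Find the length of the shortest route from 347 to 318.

11 m

Running Dijkstra from 347:
347: 0
310: 1  (via 347)
335: 2  (via 310)
358: 3  (via 310)
327: 4  (via 347)
314: 5  (via 358)
340: 6  (via 310)
318: 11  (via 335)
Shortest route: 347–310–335–318 = 11 m.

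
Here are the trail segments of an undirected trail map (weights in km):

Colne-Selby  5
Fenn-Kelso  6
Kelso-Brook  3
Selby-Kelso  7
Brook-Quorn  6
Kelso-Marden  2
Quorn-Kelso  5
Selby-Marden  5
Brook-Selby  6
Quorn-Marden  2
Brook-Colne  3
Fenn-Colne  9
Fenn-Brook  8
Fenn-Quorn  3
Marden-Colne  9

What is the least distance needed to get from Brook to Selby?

6 km

Running Dijkstra from Brook:
Brook: 0
Kelso: 3  (via Brook)
Colne: 3  (via Brook)
Marden: 5  (via Kelso)
Quorn: 6  (via Brook)
Selby: 6  (via Brook)
Shortest route: Brook → Selby = 6 km.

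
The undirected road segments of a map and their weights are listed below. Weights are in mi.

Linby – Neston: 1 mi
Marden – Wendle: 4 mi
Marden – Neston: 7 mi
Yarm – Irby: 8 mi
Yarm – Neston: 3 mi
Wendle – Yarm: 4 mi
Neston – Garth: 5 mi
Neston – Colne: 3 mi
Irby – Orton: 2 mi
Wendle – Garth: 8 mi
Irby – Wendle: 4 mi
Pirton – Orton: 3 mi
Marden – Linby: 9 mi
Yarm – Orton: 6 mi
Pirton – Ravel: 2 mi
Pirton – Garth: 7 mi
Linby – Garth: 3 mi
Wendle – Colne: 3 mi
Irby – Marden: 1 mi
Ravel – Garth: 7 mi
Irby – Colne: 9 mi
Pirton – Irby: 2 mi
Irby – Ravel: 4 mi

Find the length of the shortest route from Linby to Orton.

10 mi

Compare a few routes:
Linby–Neston–Yarm–Orton: 1+3+6 = 10
Linby–Neston–Marden–Irby–Orton: 1+7+1+2 = 11
The minimum is 10 mi via Linby–Neston–Yarm–Orton.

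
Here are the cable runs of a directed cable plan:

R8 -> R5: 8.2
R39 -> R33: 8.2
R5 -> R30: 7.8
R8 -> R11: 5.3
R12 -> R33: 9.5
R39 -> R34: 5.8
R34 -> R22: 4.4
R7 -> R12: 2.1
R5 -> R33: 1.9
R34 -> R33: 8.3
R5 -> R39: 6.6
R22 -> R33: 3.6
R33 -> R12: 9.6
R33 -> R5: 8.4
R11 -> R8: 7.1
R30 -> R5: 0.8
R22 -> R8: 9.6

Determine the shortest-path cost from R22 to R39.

Candidate routes:
R22 → R33 → R5 → R39: 3.6+8.4+6.6 = 18.6
R22 → R8 → R5 → R39: 9.6+8.2+6.6 = 24.4
Cheapest is R22 → R33 → R5 → R39 at 18.6.

18.6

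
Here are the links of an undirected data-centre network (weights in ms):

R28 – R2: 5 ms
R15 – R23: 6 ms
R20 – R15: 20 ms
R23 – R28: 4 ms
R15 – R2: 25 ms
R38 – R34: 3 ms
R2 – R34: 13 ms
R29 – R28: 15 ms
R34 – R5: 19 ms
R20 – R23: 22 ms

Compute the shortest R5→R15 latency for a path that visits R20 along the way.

83 ms

Shortest R5→R20: R5 → R34 → R2 → R28 → R23 → R20 = 63
Best R20 to R15: R20 → R15 costing 20
Total via R20: 63 + 20 = 83 ms.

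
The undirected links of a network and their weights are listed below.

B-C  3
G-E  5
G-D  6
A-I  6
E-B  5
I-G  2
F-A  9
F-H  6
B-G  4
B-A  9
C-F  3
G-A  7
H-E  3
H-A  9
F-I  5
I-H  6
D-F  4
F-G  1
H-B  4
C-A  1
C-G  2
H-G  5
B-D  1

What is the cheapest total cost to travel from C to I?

Running Dijkstra from C:
C: 0
A: 1  (via C)
G: 2  (via C)
B: 3  (via C)
F: 3  (via C)
D: 4  (via B)
I: 4  (via G)
Shortest route: C → G → I = 4.

4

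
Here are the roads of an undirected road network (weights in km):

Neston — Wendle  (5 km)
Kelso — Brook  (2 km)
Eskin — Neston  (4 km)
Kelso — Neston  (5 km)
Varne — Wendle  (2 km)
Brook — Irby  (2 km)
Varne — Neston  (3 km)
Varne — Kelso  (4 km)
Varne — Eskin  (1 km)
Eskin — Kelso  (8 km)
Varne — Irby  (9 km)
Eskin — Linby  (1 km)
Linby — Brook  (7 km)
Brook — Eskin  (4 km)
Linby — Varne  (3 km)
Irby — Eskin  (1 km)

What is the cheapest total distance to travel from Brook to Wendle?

6 km

Compare a few routes:
Brook → Irby → Eskin → Varne → Wendle: 2+1+1+2 = 6
Brook → Eskin → Varne → Wendle: 4+1+2 = 7
Cheapest is Brook → Irby → Eskin → Varne → Wendle at 6 km.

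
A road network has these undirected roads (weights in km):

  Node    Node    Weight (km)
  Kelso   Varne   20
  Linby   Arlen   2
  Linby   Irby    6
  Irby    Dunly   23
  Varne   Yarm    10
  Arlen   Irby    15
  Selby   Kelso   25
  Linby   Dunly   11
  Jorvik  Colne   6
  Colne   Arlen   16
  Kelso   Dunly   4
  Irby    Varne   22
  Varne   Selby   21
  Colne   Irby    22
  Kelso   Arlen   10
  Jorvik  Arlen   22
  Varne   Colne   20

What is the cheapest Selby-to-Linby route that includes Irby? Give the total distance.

Shortest Selby→Irby: Selby–Varne–Irby = 43
Shortest Irby→Linby: Irby–Linby = 6
Total via Irby: 43 + 6 = 49 km.

49 km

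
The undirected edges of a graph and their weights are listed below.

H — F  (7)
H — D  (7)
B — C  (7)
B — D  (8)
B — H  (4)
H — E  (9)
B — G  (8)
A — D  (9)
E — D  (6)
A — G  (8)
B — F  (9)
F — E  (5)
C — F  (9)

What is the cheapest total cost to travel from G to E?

21

Compare a few routes:
G - B - F - E: 8+9+5 = 22
G - B - H - E: 8+4+9 = 21
G - B - D - E: 8+8+6 = 22
Cheapest is G - B - H - E at 21.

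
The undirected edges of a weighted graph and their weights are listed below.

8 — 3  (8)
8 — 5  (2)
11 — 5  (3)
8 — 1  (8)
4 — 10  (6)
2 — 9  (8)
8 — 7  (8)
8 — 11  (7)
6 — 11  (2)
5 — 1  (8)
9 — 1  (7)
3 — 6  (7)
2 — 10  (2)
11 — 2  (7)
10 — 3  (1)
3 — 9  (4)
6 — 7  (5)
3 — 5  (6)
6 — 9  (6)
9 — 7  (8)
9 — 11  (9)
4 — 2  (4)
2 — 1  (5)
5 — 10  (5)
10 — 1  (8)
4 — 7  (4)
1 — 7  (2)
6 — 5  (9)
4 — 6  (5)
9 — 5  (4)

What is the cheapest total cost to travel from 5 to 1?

Shortest distances from 5:
5: 0
8: 2  (via 5)
11: 3  (via 5)
9: 4  (via 5)
6: 5  (via 11)
10: 5  (via 5)
3: 6  (via 5)
2: 7  (via 10)
1: 8  (via 5)
Shortest route: 5–1 = 8.

8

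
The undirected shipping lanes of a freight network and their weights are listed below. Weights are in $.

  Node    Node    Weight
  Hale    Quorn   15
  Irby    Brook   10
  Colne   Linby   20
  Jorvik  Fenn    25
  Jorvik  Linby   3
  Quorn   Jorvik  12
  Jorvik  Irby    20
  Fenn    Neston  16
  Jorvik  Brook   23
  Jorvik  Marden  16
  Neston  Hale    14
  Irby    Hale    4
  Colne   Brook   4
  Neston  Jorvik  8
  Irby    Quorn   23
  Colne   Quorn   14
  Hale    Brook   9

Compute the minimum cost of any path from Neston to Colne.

Enumerating some paths:
Neston - Jorvik - Quorn - Colne: 8+12+14 = 34
Neston - Hale - Brook - Colne: 14+9+4 = 27
Neston - Hale - Irby - Brook - Colne: 14+4+10+4 = 32
Neston - Jorvik - Linby - Colne: 8+3+20 = 31
Cheapest is Neston - Hale - Brook - Colne at $27.

$27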